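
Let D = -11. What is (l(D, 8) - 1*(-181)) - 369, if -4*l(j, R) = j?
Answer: -741/4 ≈ -185.25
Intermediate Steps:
l(j, R) = -j/4
(l(D, 8) - 1*(-181)) - 369 = (-¼*(-11) - 1*(-181)) - 369 = (11/4 + 181) - 369 = 735/4 - 369 = -741/4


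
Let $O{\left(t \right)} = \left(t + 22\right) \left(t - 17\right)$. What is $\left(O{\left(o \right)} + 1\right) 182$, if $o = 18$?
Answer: $7462$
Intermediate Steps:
$O{\left(t \right)} = \left(-17 + t\right) \left(22 + t\right)$ ($O{\left(t \right)} = \left(22 + t\right) \left(-17 + t\right) = \left(-17 + t\right) \left(22 + t\right)$)
$\left(O{\left(o \right)} + 1\right) 182 = \left(\left(-374 + 18^{2} + 5 \cdot 18\right) + 1\right) 182 = \left(\left(-374 + 324 + 90\right) + 1\right) 182 = \left(40 + 1\right) 182 = 41 \cdot 182 = 7462$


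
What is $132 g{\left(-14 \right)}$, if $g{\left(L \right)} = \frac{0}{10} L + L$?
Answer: $-1848$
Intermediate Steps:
$g{\left(L \right)} = L$ ($g{\left(L \right)} = 0 \cdot \frac{1}{10} L + L = 0 L + L = 0 + L = L$)
$132 g{\left(-14 \right)} = 132 \left(-14\right) = -1848$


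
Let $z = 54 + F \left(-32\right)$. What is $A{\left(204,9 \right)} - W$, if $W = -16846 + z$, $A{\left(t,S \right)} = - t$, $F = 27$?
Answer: $17452$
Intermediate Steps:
$z = -810$ ($z = 54 + 27 \left(-32\right) = 54 - 864 = -810$)
$W = -17656$ ($W = -16846 - 810 = -17656$)
$A{\left(204,9 \right)} - W = \left(-1\right) 204 - -17656 = -204 + 17656 = 17452$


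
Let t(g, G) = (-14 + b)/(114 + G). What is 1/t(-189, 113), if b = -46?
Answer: -227/60 ≈ -3.7833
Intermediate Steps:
t(g, G) = -60/(114 + G) (t(g, G) = (-14 - 46)/(114 + G) = -60/(114 + G))
1/t(-189, 113) = 1/(-60/(114 + 113)) = 1/(-60/227) = -227/60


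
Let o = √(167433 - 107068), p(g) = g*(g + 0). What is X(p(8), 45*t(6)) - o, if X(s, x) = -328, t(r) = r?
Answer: -328 - √60365 ≈ -573.69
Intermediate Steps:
p(g) = g² (p(g) = g*g = g²)
o = √60365 ≈ 245.69
X(p(8), 45*t(6)) - o = -328 - √60365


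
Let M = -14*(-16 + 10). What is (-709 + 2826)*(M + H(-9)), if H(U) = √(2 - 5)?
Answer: 177828 + 2117*I*√3 ≈ 1.7783e+5 + 3666.8*I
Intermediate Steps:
H(U) = I*√3 (H(U) = √(-3) = I*√3)
M = 84 (M = -14*(-6) = 84)
(-709 + 2826)*(M + H(-9)) = (-709 + 2826)*(84 + I*√3) = 2117*(84 + I*√3) = 177828 + 2117*I*√3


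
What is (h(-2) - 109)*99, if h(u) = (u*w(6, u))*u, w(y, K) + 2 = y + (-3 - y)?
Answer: -12771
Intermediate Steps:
w(y, K) = -5 (w(y, K) = -2 + (y + (-3 - y)) = -2 - 3 = -5)
h(u) = -5*u² (h(u) = (u*(-5))*u = (-5*u)*u = -5*u²)
(h(-2) - 109)*99 = (-5*(-2)² - 109)*99 = (-5*4 - 109)*99 = (-20 - 109)*99 = -129*99 = -12771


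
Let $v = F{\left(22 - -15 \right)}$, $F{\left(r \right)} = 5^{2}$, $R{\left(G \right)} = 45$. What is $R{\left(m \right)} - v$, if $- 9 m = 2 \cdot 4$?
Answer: $20$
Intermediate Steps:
$m = - \frac{8}{9}$ ($m = - \frac{2 \cdot 4}{9} = \left(- \frac{1}{9}\right) 8 = - \frac{8}{9} \approx -0.88889$)
$F{\left(r \right)} = 25$
$v = 25$
$R{\left(m \right)} - v = 45 - 25 = 20$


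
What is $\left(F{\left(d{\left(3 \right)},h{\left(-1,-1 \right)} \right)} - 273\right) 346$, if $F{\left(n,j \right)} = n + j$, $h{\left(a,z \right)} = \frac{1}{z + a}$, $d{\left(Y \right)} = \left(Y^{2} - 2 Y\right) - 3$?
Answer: $-94631$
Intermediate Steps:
$d{\left(Y \right)} = -3 + Y^{2} - 2 Y$
$h{\left(a,z \right)} = \frac{1}{a + z}$
$F{\left(n,j \right)} = j + n$
$\left(F{\left(d{\left(3 \right)},h{\left(-1,-1 \right)} \right)} - 273\right) 346 = \left(\left(\frac{1}{-1 - 1} - \left(9 - 9\right)\right) - 273\right) 346 = \left(\left(\frac{1}{-2} - 0\right) - 273\right) 346 = \left(\left(- \frac{1}{2} + 0\right) - 273\right) 346 = \left(- \frac{1}{2} - 273\right) 346 = \left(- \frac{547}{2}\right) 346 = -94631$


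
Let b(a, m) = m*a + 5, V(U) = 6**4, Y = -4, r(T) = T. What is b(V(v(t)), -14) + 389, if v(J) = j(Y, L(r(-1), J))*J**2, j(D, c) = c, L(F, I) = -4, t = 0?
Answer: -17750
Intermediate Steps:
v(J) = -4*J**2
V(U) = 1296
b(a, m) = 5 + a*m (b(a, m) = a*m + 5 = 5 + a*m)
b(V(v(t)), -14) + 389 = (5 + 1296*(-14)) + 389 = (5 - 18144) + 389 = -18139 + 389 = -17750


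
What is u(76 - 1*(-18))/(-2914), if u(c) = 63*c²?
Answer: -5922/31 ≈ -191.03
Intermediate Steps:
u(76 - 1*(-18))/(-2914) = (63*(76 - 1*(-18))²)/(-2914) = (63*(76 + 18)²)*(-1/2914) = (63*94²)*(-1/2914) = (63*8836)*(-1/2914) = 556668*(-1/2914) = -5922/31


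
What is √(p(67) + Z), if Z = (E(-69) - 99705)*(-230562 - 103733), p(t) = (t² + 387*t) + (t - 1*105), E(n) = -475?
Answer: 2*√8372425870 ≈ 1.8300e+5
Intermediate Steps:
p(t) = -105 + t² + 388*t (p(t) = (t² + 387*t) + (t - 105) = (t² + 387*t) + (-105 + t) = -105 + t² + 388*t)
Z = 33489673100 (Z = (-475 - 99705)*(-230562 - 103733) = -100180*(-334295) = 33489673100)
√(p(67) + Z) = √((-105 + 67² + 388*67) + 33489673100) = √((-105 + 4489 + 25996) + 33489673100) = √(30380 + 33489673100) = √33489703480 = 2*√8372425870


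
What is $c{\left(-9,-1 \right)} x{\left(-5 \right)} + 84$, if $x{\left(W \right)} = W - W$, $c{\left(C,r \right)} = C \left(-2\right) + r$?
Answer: $84$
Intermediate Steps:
$c{\left(C,r \right)} = r - 2 C$ ($c{\left(C,r \right)} = - 2 C + r = r - 2 C$)
$x{\left(W \right)} = 0$
$c{\left(-9,-1 \right)} x{\left(-5 \right)} + 84 = \left(-1 - -18\right) 0 + 84 = \left(-1 + 18\right) 0 + 84 = 17 \cdot 0 + 84 = 0 + 84 = 84$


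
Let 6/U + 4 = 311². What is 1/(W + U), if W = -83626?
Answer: -32239/2696018612 ≈ -1.1958e-5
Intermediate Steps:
U = 2/32239 (U = 6/(-4 + 311²) = 6/(-4 + 96721) = 6/96717 = 6*(1/96717) = 2/32239 ≈ 6.2037e-5)
1/(W + U) = 1/(-83626 + 2/32239) = 1/(-2696018612/32239) = -32239/2696018612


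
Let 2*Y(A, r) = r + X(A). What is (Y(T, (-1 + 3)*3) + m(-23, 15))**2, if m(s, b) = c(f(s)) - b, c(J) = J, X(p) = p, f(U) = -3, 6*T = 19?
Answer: 25921/144 ≈ 180.01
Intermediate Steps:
T = 19/6 (T = (1/6)*19 = 19/6 ≈ 3.1667)
m(s, b) = -3 - b
Y(A, r) = A/2 + r/2 (Y(A, r) = (r + A)/2 = (A + r)/2 = A/2 + r/2)
(Y(T, (-1 + 3)*3) + m(-23, 15))**2 = (((1/2)*(19/6) + ((-1 + 3)*3)/2) + (-3 - 1*15))**2 = ((19/12 + (2*3)/2) + (-3 - 15))**2 = ((19/12 + (1/2)*6) - 18)**2 = ((19/12 + 3) - 18)**2 = (55/12 - 18)**2 = (-161/12)**2 = 25921/144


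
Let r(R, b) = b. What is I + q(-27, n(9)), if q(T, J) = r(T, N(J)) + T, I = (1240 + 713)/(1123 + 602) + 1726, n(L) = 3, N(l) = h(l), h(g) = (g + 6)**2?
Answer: 1024151/575 ≈ 1781.1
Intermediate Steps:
h(g) = (6 + g)**2
N(l) = (6 + l)**2
I = 993101/575 (I = 1953/1725 + 1726 = 1953*(1/1725) + 1726 = 651/575 + 1726 = 993101/575 ≈ 1727.1)
q(T, J) = T + (6 + J)**2 (q(T, J) = (6 + J)**2 + T = T + (6 + J)**2)
I + q(-27, n(9)) = 993101/575 + (-27 + (6 + 3)**2) = 993101/575 + (-27 + 9**2) = 993101/575 + (-27 + 81) = 993101/575 + 54 = 1024151/575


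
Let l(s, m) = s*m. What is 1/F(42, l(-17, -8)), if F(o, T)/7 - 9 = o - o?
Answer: 1/63 ≈ 0.015873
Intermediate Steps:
l(s, m) = m*s
F(o, T) = 63 (F(o, T) = 63 + 7*(o - o) = 63 + 7*0 = 63 + 0 = 63)
1/F(42, l(-17, -8)) = 1/63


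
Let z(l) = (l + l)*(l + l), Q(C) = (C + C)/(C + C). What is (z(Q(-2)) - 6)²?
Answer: 4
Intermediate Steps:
Q(C) = 1 (Q(C) = (2*C)/((2*C)) = (2*C)*(1/(2*C)) = 1)
z(l) = 4*l² (z(l) = (2*l)*(2*l) = 4*l²)
(z(Q(-2)) - 6)² = (4*1² - 6)² = (4*1 - 6)² = (4 - 6)² = (-2)² = 4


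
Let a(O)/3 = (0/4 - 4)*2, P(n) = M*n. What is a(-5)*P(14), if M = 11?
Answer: -3696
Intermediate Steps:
P(n) = 11*n
a(O) = -24 (a(O) = 3*((0/4 - 4)*2) = 3*((0*(¼) - 4)*2) = 3*((0 - 4)*2) = 3*(-4*2) = 3*(-8) = -24)
a(-5)*P(14) = -264*14 = -24*154 = -3696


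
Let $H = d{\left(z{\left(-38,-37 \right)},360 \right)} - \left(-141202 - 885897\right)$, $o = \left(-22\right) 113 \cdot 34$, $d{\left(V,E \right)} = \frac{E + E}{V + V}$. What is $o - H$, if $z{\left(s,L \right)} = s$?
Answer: $- \frac{21120657}{19} \approx -1.1116 \cdot 10^{6}$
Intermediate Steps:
$d{\left(V,E \right)} = \frac{E}{V}$ ($d{\left(V,E \right)} = \frac{2 E}{2 V} = 2 E \frac{1}{2 V} = \frac{E}{V}$)
$o = -84524$ ($o = \left(-2486\right) 34 = -84524$)
$H = \frac{19514701}{19}$ ($H = \frac{360}{-38} - \left(-141202 - 885897\right) = 360 \left(- \frac{1}{38}\right) - \left(-141202 - 885897\right) = - \frac{180}{19} - -1027099 = - \frac{180}{19} + 1027099 = \frac{19514701}{19} \approx 1.0271 \cdot 10^{6}$)
$o - H = -84524 - \frac{19514701}{19} = - \frac{21120657}{19}$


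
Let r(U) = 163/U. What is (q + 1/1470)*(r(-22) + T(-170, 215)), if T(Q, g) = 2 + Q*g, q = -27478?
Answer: 10828181276107/10780 ≈ 1.0045e+9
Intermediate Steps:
(q + 1/1470)*(r(-22) + T(-170, 215)) = (-27478 + 1/1470)*(163/(-22) + (2 - 170*215)) = (-27478 + 1/1470)*(163*(-1/22) + (2 - 36550)) = -40392659*(-163/22 - 36548)/1470 = -40392659/1470*(-804219/22) = 10828181276107/10780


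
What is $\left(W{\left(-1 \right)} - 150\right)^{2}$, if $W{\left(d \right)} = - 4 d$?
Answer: $21316$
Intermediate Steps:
$\left(W{\left(-1 \right)} - 150\right)^{2} = \left(\left(-4\right) \left(-1\right) - 150\right)^{2} = \left(4 - 150\right)^{2} = \left(-146\right)^{2} = 21316$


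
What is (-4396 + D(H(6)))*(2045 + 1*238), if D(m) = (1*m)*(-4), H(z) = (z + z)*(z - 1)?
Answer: -10583988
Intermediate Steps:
H(z) = 2*z*(-1 + z) (H(z) = (2*z)*(-1 + z) = 2*z*(-1 + z))
D(m) = -4*m (D(m) = m*(-4) = -4*m)
(-4396 + D(H(6)))*(2045 + 1*238) = (-4396 - 8*6*(-1 + 6))*(2045 + 1*238) = (-4396 - 8*6*5)*(2045 + 238) = (-4396 - 4*60)*2283 = (-4396 - 240)*2283 = -4636*2283 = -10583988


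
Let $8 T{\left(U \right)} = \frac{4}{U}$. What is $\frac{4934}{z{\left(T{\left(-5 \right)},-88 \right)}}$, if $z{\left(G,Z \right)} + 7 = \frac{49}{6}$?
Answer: $\frac{29604}{7} \approx 4229.1$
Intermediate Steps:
$T{\left(U \right)} = \frac{1}{2 U}$ ($T{\left(U \right)} = \frac{4 \frac{1}{U}}{8} = \frac{1}{2 U}$)
$z{\left(G,Z \right)} = \frac{7}{6}$ ($z{\left(G,Z \right)} = -7 + \frac{49}{6} = \frac{7}{6}$)
$\frac{4934}{z{\left(T{\left(-5 \right)},-88 \right)}} = \frac{4934}{\frac{7}{6}} = 4934 \cdot \frac{6}{7} = \frac{29604}{7}$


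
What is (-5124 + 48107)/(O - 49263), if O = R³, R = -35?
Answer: -42983/92138 ≈ -0.46651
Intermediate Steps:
O = -42875 (O = (-35)³ = -42875)
(-5124 + 48107)/(O - 49263) = (-5124 + 48107)/(-42875 - 49263) = 42983/(-92138) = 42983*(-1/92138) = -42983/92138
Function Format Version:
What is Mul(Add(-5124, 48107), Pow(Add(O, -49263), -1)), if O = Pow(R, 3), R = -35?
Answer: Rational(-42983, 92138) ≈ -0.46651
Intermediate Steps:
O = -42875 (O = Pow(-35, 3) = -42875)
Mul(Add(-5124, 48107), Pow(Add(O, -49263), -1)) = Mul(Add(-5124, 48107), Pow(Add(-42875, -49263), -1)) = Mul(42983, Pow(-92138, -1)) = Mul(42983, Rational(-1, 92138)) = Rational(-42983, 92138)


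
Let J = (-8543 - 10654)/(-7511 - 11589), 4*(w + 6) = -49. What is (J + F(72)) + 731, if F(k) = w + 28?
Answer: 7083761/9550 ≈ 741.75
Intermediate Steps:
w = -73/4 (w = -6 + (¼)*(-49) = -6 - 49/4 = -73/4 ≈ -18.250)
F(k) = 39/4 (F(k) = -73/4 + 28 = 39/4)
J = 19197/19100 (J = -19197/(-19100) = -19197*(-1/19100) = 19197/19100 ≈ 1.0051)
(J + F(72)) + 731 = (19197/19100 + 39/4) + 731 = 102711/9550 + 731 = 7083761/9550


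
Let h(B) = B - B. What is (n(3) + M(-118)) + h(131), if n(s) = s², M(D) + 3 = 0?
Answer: 6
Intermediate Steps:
h(B) = 0
M(D) = -3 (M(D) = -3 + 0 = -3)
(n(3) + M(-118)) + h(131) = (3² - 3) + 0 = (9 - 3) + 0 = 6 + 0 = 6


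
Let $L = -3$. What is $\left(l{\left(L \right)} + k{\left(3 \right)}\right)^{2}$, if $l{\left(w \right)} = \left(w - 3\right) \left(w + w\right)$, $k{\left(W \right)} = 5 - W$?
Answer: $1444$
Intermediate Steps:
$l{\left(w \right)} = 2 w \left(-3 + w\right)$ ($l{\left(w \right)} = \left(-3 + w\right) 2 w = 2 w \left(-3 + w\right)$)
$\left(l{\left(L \right)} + k{\left(3 \right)}\right)^{2} = \left(2 \left(-3\right) \left(-3 - 3\right) + \left(5 - 3\right)\right)^{2} = \left(2 \left(-3\right) \left(-6\right) + \left(5 - 3\right)\right)^{2} = \left(36 + 2\right)^{2} = 38^{2} = 1444$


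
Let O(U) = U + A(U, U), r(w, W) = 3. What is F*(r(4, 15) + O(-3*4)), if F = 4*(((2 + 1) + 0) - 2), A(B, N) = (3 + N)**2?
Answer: 288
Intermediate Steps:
O(U) = U + (3 + U)**2
F = 4 (F = 4*((3 + 0) - 2) = 4*(3 - 2) = 4*1 = 4)
F*(r(4, 15) + O(-3*4)) = 4*(3 + (-3*4 + (3 - 3*4)**2)) = 4*(3 + (-12 + (3 - 12)**2)) = 4*(3 + (-12 + (-9)**2)) = 4*(3 + (-12 + 81)) = 4*(3 + 69) = 4*72 = 288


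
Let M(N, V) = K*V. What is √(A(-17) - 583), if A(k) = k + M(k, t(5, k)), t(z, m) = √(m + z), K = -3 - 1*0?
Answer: √(-600 - 6*I*√3) ≈ 0.2121 - 24.496*I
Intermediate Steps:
K = -3 (K = -3 + 0 = -3)
M(N, V) = -3*V
A(k) = k - 3*√(5 + k) (A(k) = k - 3*√(k + 5) = k - 3*√(5 + k))
√(A(-17) - 583) = √((-17 - 3*√(5 - 17)) - 583) = √((-17 - 6*I*√3) - 583) = √(-600 - 6*I*√3)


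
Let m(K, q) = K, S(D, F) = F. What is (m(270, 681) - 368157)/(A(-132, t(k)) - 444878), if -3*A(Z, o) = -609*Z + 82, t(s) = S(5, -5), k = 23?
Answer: 1103661/1415104 ≈ 0.77991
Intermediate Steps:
t(s) = -5
A(Z, o) = -82/3 + 203*Z (A(Z, o) = -(-609*Z + 82)/3 = -(82 - 609*Z)/3 = -82/3 + 203*Z)
(m(270, 681) - 368157)/(A(-132, t(k)) - 444878) = (270 - 368157)/((-82/3 + 203*(-132)) - 444878) = -367887/((-82/3 - 26796) - 444878) = -367887/(-80470/3 - 444878) = -367887/(-1415104/3) = -367887*(-3/1415104) = 1103661/1415104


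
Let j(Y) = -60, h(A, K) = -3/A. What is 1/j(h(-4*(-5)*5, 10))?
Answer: -1/60 ≈ -0.016667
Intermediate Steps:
1/j(h(-4*(-5)*5, 10)) = 1/(-60) = -1/60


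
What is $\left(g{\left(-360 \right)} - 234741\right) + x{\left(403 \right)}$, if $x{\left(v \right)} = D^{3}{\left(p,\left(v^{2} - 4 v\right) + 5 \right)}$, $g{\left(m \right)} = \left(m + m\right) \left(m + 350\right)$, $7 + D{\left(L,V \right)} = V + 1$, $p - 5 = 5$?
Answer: $4157437439810795$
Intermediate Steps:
$p = 10$ ($p = 5 + 5 = 10$)
$D{\left(L,V \right)} = -6 + V$ ($D{\left(L,V \right)} = -7 + \left(V + 1\right) = -7 + \left(1 + V\right) = -6 + V$)
$g{\left(m \right)} = 2 m \left(350 + m\right)$
$x{\left(v \right)} = \left(-1 + v^{2} - 4 v\right)^{3}$ ($x{\left(v \right)} = \left(-6 + \left(\left(v^{2} - 4 v\right) + 5\right)\right)^{3} = \left(-6 + \left(5 + v^{2} - 4 v\right)\right)^{3} = \left(-1 + v^{2} - 4 v\right)^{3}$)
$\left(g{\left(-360 \right)} - 234741\right) + x{\left(403 \right)} = \left(2 \left(-360\right) \left(350 - 360\right) - 234741\right) - \left(1 - 403^{2} + 4 \cdot 403\right)^{3} = \left(2 \left(-360\right) \left(-10\right) - 234741\right) - \left(1 - 162409 + 1612\right)^{3} = \left(7200 - 234741\right) - \left(1 - 162409 + 1612\right)^{3} = -227541 - \left(-160796\right)^{3} = -227541 - -4157437440038336 = -227541 + 4157437440038336 = 4157437439810795$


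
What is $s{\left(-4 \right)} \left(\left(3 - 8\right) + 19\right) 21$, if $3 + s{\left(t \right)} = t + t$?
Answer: $-3234$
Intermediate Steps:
$s{\left(t \right)} = -3 + 2 t$ ($s{\left(t \right)} = -3 + \left(t + t\right) = -3 + 2 t$)
$s{\left(-4 \right)} \left(\left(3 - 8\right) + 19\right) 21 = \left(-3 + 2 \left(-4\right)\right) \left(\left(3 - 8\right) + 19\right) 21 = \left(-3 - 8\right) \left(\left(3 - 8\right) + 19\right) 21 = - 11 \left(-5 + 19\right) 21 = \left(-11\right) 14 \cdot 21 = \left(-154\right) 21 = -3234$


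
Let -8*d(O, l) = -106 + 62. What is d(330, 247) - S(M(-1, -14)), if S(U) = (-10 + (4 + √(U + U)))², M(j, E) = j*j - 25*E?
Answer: -1465/2 + 36*√78 ≈ -414.56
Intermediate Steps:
d(O, l) = 11/2 (d(O, l) = -(-106 + 62)/8 = -⅛*(-44) = 11/2)
M(j, E) = j² - 25*E
S(U) = (-6 + √2*√U)² (S(U) = (-10 + (4 + √(2*U)))² = (-10 + (4 + √2*√U))² = (-6 + √2*√U)²)
d(330, 247) - S(M(-1, -14)) = 11/2 - (-6 + √2*√((-1)² - 25*(-14)))² = 11/2 - (-6 + √2*√(1 + 350))² = 11/2 - (-6 + √2*√351)² = 11/2 - (-6 + √2*(3*√39))² = 11/2 - (-6 + 3*√78)²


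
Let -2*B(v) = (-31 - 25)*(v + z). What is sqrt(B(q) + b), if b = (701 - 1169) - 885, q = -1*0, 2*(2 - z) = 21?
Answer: I*sqrt(1591) ≈ 39.887*I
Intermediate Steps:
z = -17/2 (z = 2 - 1/2*21 = 2 - 21/2 = -17/2 ≈ -8.5000)
q = 0
B(v) = -238 + 28*v (B(v) = -(-31 - 25)*(v - 17/2)/2 = -(-28)*(-17/2 + v) = -(476 - 56*v)/2 = -238 + 28*v)
b = -1353 (b = -468 - 885 = -1353)
sqrt(B(q) + b) = sqrt((-238 + 28*0) - 1353) = sqrt((-238 + 0) - 1353) = sqrt(-238 - 1353) = sqrt(-1591) = I*sqrt(1591)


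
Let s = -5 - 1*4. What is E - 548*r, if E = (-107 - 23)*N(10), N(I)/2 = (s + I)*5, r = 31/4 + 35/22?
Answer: -70607/11 ≈ -6418.8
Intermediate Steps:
r = 411/44 (r = 31*(1/4) + 35*(1/22) = 31/4 + 35/22 = 411/44 ≈ 9.3409)
s = -9 (s = -5 - 4 = -9)
N(I) = -90 + 10*I (N(I) = 2*((-9 + I)*5) = 2*(-45 + 5*I) = -90 + 10*I)
E = -1300 (E = (-107 - 23)*(-90 + 10*10) = -130*(-90 + 100) = -130*10 = -1300)
E - 548*r = -1300 - 548*411/44 = -1300 - 56307/11 = -70607/11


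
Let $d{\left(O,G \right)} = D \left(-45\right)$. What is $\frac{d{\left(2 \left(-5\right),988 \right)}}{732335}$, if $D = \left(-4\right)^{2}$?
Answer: $- \frac{144}{146467} \approx -0.00098316$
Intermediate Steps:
$D = 16$
$d{\left(O,G \right)} = -720$ ($d{\left(O,G \right)} = 16 \left(-45\right) = -720$)
$\frac{d{\left(2 \left(-5\right),988 \right)}}{732335} = - \frac{720}{732335} = \left(-720\right) \frac{1}{732335} = - \frac{144}{146467}$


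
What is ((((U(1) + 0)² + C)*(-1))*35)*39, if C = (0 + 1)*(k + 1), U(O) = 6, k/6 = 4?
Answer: -83265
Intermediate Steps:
k = 24 (k = 6*4 = 24)
C = 25 (C = (0 + 1)*(24 + 1) = 1*25 = 25)
((((U(1) + 0)² + C)*(-1))*35)*39 = ((((6 + 0)² + 25)*(-1))*35)*39 = (((6² + 25)*(-1))*35)*39 = (((36 + 25)*(-1))*35)*39 = ((61*(-1))*35)*39 = -61*35*39 = -2135*39 = -83265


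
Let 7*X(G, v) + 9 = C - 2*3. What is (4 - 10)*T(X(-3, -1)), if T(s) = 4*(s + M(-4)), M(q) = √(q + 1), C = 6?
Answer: 216/7 - 24*I*√3 ≈ 30.857 - 41.569*I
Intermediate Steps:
M(q) = √(1 + q)
X(G, v) = -9/7 (X(G, v) = -9/7 + (6 - 2*3)/7 = -9/7 + (6 - 6)/7 = -9/7 + (⅐)*0 = -9/7 + 0 = -9/7)
T(s) = 4*s + 4*I*√3 (T(s) = 4*(s + √(1 - 4)) = 4*(s + √(-3)) = 4*(s + I*√3) = 4*s + 4*I*√3)
(4 - 10)*T(X(-3, -1)) = (4 - 10)*(4*(-9/7) + 4*I*√3) = -6*(-36/7 + 4*I*√3) = 216/7 - 24*I*√3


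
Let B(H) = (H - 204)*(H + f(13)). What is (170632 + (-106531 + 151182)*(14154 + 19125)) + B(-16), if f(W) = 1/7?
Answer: 10402803247/7 ≈ 1.4861e+9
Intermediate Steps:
f(W) = ⅐
B(H) = (-204 + H)*(⅐ + H) (B(H) = (H - 204)*(H + ⅐) = (-204 + H)*(⅐ + H))
(170632 + (-106531 + 151182)*(14154 + 19125)) + B(-16) = (170632 + (-106531 + 151182)*(14154 + 19125)) + (-204/7 + (-16)² - 1427/7*(-16)) = (170632 + 44651*33279) + (-204/7 + 256 + 22832/7) = (170632 + 1485940629) + 24420/7 = 1486111261 + 24420/7 = 10402803247/7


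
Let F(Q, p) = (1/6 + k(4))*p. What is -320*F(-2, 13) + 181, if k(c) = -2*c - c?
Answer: 148223/3 ≈ 49408.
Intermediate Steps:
k(c) = -3*c
F(Q, p) = -71*p/6 (F(Q, p) = (1/6 - 3*4)*p = (1/6 - 12)*p = -71*p/6)
-320*F(-2, 13) + 181 = -(-11360)*13/3 + 181 = -320*(-923/6) + 181 = 147680/3 + 181 = 148223/3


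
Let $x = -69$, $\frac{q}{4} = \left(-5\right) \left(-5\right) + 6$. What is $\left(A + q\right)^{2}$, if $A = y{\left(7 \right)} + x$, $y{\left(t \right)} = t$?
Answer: $3844$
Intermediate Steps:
$q = 124$ ($q = 4 \left(\left(-5\right) \left(-5\right) + 6\right) = 4 \left(25 + 6\right) = 4 \cdot 31 = 124$)
$A = -62$ ($A = 7 - 69 = -62$)
$\left(A + q\right)^{2} = \left(-62 + 124\right)^{2} = 62^{2} = 3844$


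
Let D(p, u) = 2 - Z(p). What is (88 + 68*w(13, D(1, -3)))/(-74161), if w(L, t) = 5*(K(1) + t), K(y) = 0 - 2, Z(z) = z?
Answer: 252/74161 ≈ 0.0033980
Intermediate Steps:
K(y) = -2
D(p, u) = 2 - p
w(L, t) = -10 + 5*t (w(L, t) = 5*(-2 + t) = -10 + 5*t)
(88 + 68*w(13, D(1, -3)))/(-74161) = (88 + 68*(-10 + 5*(2 - 1*1)))/(-74161) = (88 + 68*(-10 + 5*(2 - 1)))*(-1/74161) = (88 + 68*(-10 + 5*1))*(-1/74161) = (88 + 68*(-10 + 5))*(-1/74161) = (88 + 68*(-5))*(-1/74161) = (88 - 340)*(-1/74161) = -252*(-1/74161) = 252/74161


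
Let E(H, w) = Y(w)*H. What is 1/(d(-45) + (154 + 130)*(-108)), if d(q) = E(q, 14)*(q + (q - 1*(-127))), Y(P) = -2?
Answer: -1/27342 ≈ -3.6574e-5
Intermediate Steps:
E(H, w) = -2*H
d(q) = -2*q*(127 + 2*q) (d(q) = (-2*q)*(q + (q - 1*(-127))) = (-2*q)*(q + (q + 127)) = (-2*q)*(q + (127 + q)) = (-2*q)*(127 + 2*q) = -2*q*(127 + 2*q))
1/(d(-45) + (154 + 130)*(-108)) = 1/(-2*(-45)*(127 + 2*(-45)) + (154 + 130)*(-108)) = 1/(-2*(-45)*(127 - 90) + 284*(-108)) = 1/(-2*(-45)*37 - 30672) = 1/(3330 - 30672) = 1/(-27342) = -1/27342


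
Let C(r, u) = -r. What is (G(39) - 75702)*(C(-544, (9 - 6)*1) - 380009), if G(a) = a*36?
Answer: 28193490570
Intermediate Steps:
G(a) = 36*a
(G(39) - 75702)*(C(-544, (9 - 6)*1) - 380009) = (36*39 - 75702)*(-1*(-544) - 380009) = (1404 - 75702)*(544 - 380009) = -74298*(-379465) = 28193490570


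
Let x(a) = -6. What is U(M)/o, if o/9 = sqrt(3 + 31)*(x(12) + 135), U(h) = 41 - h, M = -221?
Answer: 131*sqrt(34)/19737 ≈ 0.038702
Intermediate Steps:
o = 1161*sqrt(34) (o = 9*(sqrt(3 + 31)*(-6 + 135)) = 9*(sqrt(34)*129) = 9*(129*sqrt(34)) = 1161*sqrt(34) ≈ 6769.7)
U(M)/o = (41 - 1*(-221))/((1161*sqrt(34))) = (41 + 221)*(sqrt(34)/39474) = 262*(sqrt(34)/39474) = 131*sqrt(34)/19737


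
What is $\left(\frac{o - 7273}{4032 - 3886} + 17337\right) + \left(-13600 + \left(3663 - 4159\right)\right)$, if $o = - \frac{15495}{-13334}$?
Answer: $\frac{6212499437}{1946764} \approx 3191.2$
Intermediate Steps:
$o = \frac{15495}{13334}$ ($o = \left(-15495\right) \left(- \frac{1}{13334}\right) = \frac{15495}{13334} \approx 1.1621$)
$\left(\frac{o - 7273}{4032 - 3886} + 17337\right) + \left(-13600 + \left(3663 - 4159\right)\right) = \left(\frac{\frac{15495}{13334} - 7273}{4032 - 3886} + 17337\right) + \left(-13600 + \left(3663 - 4159\right)\right) = \left(- \frac{96962687}{13334 \cdot 146} + 17337\right) - 14096 = \left(\left(- \frac{96962687}{13334}\right) \frac{1}{146} + 17337\right) - 14096 = \left(- \frac{96962687}{1946764} + 17337\right) - 14096 = \frac{33654084781}{1946764} - 14096 = \frac{6212499437}{1946764}$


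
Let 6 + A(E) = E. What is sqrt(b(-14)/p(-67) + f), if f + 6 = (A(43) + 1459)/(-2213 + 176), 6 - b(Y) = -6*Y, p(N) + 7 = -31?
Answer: I*sqrt(7012944897)/38703 ≈ 2.1637*I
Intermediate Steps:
A(E) = -6 + E
p(N) = -38 (p(N) = -7 - 31 = -38)
b(Y) = 6 + 6*Y (b(Y) = 6 - (-6)*Y = 6 + 6*Y)
f = -13718/2037 (f = -6 + ((-6 + 43) + 1459)/(-2213 + 176) = -6 + (37 + 1459)/(-2037) = -6 + 1496*(-1/2037) = -6 - 1496/2037 = -13718/2037 ≈ -6.7344)
sqrt(b(-14)/p(-67) + f) = sqrt((6 + 6*(-14))/(-38) - 13718/2037) = sqrt((6 - 84)*(-1/38) - 13718/2037) = sqrt(-78*(-1/38) - 13718/2037) = sqrt(39/19 - 13718/2037) = sqrt(-181199/38703) = I*sqrt(7012944897)/38703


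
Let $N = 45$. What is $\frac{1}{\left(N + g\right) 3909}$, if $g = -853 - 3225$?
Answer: $- \frac{1}{15764997} \approx -6.3432 \cdot 10^{-8}$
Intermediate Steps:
$g = -4078$ ($g = -853 - 3225 = -4078$)
$\frac{1}{\left(N + g\right) 3909} = \frac{1}{\left(45 - 4078\right) 3909} = \frac{1}{-4033} \cdot \frac{1}{3909} = \left(- \frac{1}{4033}\right) \frac{1}{3909} = - \frac{1}{15764997}$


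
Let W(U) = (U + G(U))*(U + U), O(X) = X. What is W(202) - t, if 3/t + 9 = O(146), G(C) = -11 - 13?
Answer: 9851941/137 ≈ 71912.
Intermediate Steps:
G(C) = -24
W(U) = 2*U*(-24 + U) (W(U) = (U - 24)*(U + U) = (-24 + U)*(2*U) = 2*U*(-24 + U))
t = 3/137 (t = 3/(-9 + 146) = 3/137 ≈ 0.021898)
W(202) - t = 2*202*(-24 + 202) - 1*3/137 = 2*202*178 - 3/137 = 71912 - 3/137 = 9851941/137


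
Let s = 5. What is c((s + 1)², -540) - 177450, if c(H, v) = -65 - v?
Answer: -176975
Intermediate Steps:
c((s + 1)², -540) - 177450 = (-65 - 1*(-540)) - 177450 = (-65 + 540) - 177450 = 475 - 177450 = -176975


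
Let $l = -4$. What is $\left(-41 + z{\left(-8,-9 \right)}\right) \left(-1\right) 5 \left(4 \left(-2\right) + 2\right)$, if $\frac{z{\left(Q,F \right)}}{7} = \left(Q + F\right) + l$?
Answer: $-5640$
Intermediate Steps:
$z{\left(Q,F \right)} = -28 + 7 F + 7 Q$ ($z{\left(Q,F \right)} = 7 \left(\left(Q + F\right) - 4\right) = 7 \left(\left(F + Q\right) - 4\right) = 7 \left(-4 + F + Q\right) = -28 + 7 F + 7 Q$)
$\left(-41 + z{\left(-8,-9 \right)}\right) \left(-1\right) 5 \left(4 \left(-2\right) + 2\right) = \left(-41 + \left(-28 + 7 \left(-9\right) + 7 \left(-8\right)\right)\right) \left(-1\right) 5 \left(4 \left(-2\right) + 2\right) = \left(-41 - 147\right) \left(- 5 \left(-8 + 2\right)\right) = \left(-41 - 147\right) \left(\left(-5\right) \left(-6\right)\right) = \left(-188\right) 30 = -5640$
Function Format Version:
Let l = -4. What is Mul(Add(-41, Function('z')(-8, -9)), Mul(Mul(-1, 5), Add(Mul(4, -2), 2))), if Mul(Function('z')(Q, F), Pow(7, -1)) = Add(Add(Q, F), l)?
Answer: -5640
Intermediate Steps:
Function('z')(Q, F) = Add(-28, Mul(7, F), Mul(7, Q)) (Function('z')(Q, F) = Mul(7, Add(Add(Q, F), -4)) = Mul(7, Add(Add(F, Q), -4)) = Mul(7, Add(-4, F, Q)) = Add(-28, Mul(7, F), Mul(7, Q)))
Mul(Add(-41, Function('z')(-8, -9)), Mul(Mul(-1, 5), Add(Mul(4, -2), 2))) = Mul(Add(-41, Add(-28, Mul(7, -9), Mul(7, -8))), Mul(Mul(-1, 5), Add(Mul(4, -2), 2))) = Mul(Add(-41, Add(-28, -63, -56)), Mul(-5, Add(-8, 2))) = Mul(Add(-41, -147), Mul(-5, -6)) = Mul(-188, 30) = -5640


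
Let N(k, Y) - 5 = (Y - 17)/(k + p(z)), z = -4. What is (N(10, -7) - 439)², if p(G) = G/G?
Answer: 23020804/121 ≈ 1.9025e+5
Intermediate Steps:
p(G) = 1
N(k, Y) = 5 + (-17 + Y)/(1 + k) (N(k, Y) = 5 + (Y - 17)/(k + 1) = 5 + (-17 + Y)/(1 + k))
(N(10, -7) - 439)² = ((-12 - 7 + 5*10)/(1 + 10) - 439)² = ((-12 - 7 + 50)/11 - 439)² = ((1/11)*31 - 439)² = (31/11 - 439)² = (-4798/11)² = 23020804/121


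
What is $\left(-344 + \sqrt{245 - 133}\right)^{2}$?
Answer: $118448 - 2752 \sqrt{7} \approx 1.1117 \cdot 10^{5}$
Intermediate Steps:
$\left(-344 + \sqrt{245 - 133}\right)^{2} = \left(-344 + \sqrt{112}\right)^{2} = \left(-344 + 4 \sqrt{7}\right)^{2}$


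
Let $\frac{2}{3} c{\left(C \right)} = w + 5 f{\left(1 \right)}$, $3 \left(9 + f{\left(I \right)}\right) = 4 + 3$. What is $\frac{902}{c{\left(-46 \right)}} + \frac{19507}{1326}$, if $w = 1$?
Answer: $- \frac{499925}{128622} \approx -3.8868$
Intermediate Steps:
$f{\left(I \right)} = - \frac{20}{3}$ ($f{\left(I \right)} = -9 + \frac{4 + 3}{3} = -9 + \frac{1}{3} \cdot 7 = -9 + \frac{7}{3} = - \frac{20}{3}$)
$c{\left(C \right)} = - \frac{97}{2}$ ($c{\left(C \right)} = \frac{3 \left(1 + 5 \left(- \frac{20}{3}\right)\right)}{2} = \frac{3 \left(1 - \frac{100}{3}\right)}{2} = \frac{3}{2} \left(- \frac{97}{3}\right) = - \frac{97}{2}$)
$\frac{902}{c{\left(-46 \right)}} + \frac{19507}{1326} = \frac{902}{- \frac{97}{2}} + \frac{19507}{1326} = 902 \left(- \frac{2}{97}\right) + 19507 \cdot \frac{1}{1326} = - \frac{1804}{97} + \frac{19507}{1326} = - \frac{499925}{128622}$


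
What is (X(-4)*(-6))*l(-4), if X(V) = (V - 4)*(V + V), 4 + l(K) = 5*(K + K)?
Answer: 16896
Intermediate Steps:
l(K) = -4 + 10*K (l(K) = -4 + 5*(K + K) = -4 + 5*(2*K) = -4 + 10*K)
X(V) = 2*V*(-4 + V) (X(V) = (-4 + V)*(2*V) = 2*V*(-4 + V))
(X(-4)*(-6))*l(-4) = ((2*(-4)*(-4 - 4))*(-6))*(-4 + 10*(-4)) = ((2*(-4)*(-8))*(-6))*(-4 - 40) = (64*(-6))*(-44) = -384*(-44) = 16896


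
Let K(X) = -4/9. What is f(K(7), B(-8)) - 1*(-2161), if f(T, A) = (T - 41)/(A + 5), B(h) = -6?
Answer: 19822/9 ≈ 2202.4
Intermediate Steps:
K(X) = -4/9 (K(X) = -4*1/9 = -4/9)
f(T, A) = (-41 + T)/(5 + A)
f(K(7), B(-8)) - 1*(-2161) = (-41 - 4/9)/(5 - 6) - 1*(-2161) = -373/9/(-1) + 2161 = -1*(-373/9) + 2161 = 373/9 + 2161 = 19822/9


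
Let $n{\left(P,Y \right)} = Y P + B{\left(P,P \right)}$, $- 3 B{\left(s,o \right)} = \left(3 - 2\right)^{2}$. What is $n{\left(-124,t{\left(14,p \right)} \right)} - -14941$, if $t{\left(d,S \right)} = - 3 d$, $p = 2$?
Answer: $\frac{60446}{3} \approx 20149.0$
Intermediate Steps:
$B{\left(s,o \right)} = - \frac{1}{3}$ ($B{\left(s,o \right)} = - \frac{\left(3 - 2\right)^{2}}{3} = - \frac{1^{2}}{3} = \left(- \frac{1}{3}\right) 1 = - \frac{1}{3}$)
$n{\left(P,Y \right)} = - \frac{1}{3} + P Y$ ($n{\left(P,Y \right)} = Y P - \frac{1}{3} = P Y - \frac{1}{3} = - \frac{1}{3} + P Y$)
$n{\left(-124,t{\left(14,p \right)} \right)} - -14941 = \left(- \frac{1}{3} - 124 \left(\left(-3\right) 14\right)\right) - -14941 = \left(- \frac{1}{3} - -5208\right) + 14941 = \left(- \frac{1}{3} + 5208\right) + 14941 = \frac{15623}{3} + 14941 = \frac{60446}{3}$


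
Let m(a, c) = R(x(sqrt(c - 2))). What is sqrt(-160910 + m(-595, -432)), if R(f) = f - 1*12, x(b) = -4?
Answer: I*sqrt(160926) ≈ 401.16*I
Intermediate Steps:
R(f) = -12 + f (R(f) = f - 12 = -12 + f)
m(a, c) = -16 (m(a, c) = -12 - 4 = -16)
sqrt(-160910 + m(-595, -432)) = sqrt(-160910 - 16) = sqrt(-160926) = I*sqrt(160926)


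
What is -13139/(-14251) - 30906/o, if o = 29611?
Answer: -51382477/421986361 ≈ -0.12176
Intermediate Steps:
-13139/(-14251) - 30906/o = -13139/(-14251) - 30906/29611 = -13139*(-1/14251) - 30906*1/29611 = 13139/14251 - 30906/29611 = -51382477/421986361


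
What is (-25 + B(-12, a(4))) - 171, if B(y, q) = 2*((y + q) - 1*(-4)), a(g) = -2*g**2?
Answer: -276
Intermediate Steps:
B(y, q) = 8 + 2*q + 2*y (B(y, q) = 2*((q + y) + 4) = 2*(4 + q + y) = 8 + 2*q + 2*y)
(-25 + B(-12, a(4))) - 171 = (-25 + (8 + 2*(-2*4**2) + 2*(-12))) - 171 = (-25 + (8 + 2*(-2*16) - 24)) - 171 = (-25 + (8 + 2*(-32) - 24)) - 171 = (-25 + (8 - 64 - 24)) - 171 = (-25 - 80) - 171 = -105 - 171 = -276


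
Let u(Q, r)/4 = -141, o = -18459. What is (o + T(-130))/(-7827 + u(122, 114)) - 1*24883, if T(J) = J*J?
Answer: -208791694/8391 ≈ -24883.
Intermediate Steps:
u(Q, r) = -564 (u(Q, r) = 4*(-141) = -564)
T(J) = J²
(o + T(-130))/(-7827 + u(122, 114)) - 1*24883 = (-18459 + (-130)²)/(-7827 - 564) - 1*24883 = (-18459 + 16900)/(-8391) - 24883 = -1559*(-1/8391) - 24883 = 1559/8391 - 24883 = -208791694/8391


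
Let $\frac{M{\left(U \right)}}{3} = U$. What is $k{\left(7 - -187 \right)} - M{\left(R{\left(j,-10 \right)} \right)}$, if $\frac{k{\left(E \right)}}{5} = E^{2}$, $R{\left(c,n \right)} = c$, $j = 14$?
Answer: $188138$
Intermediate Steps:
$M{\left(U \right)} = 3 U$
$k{\left(E \right)} = 5 E^{2}$
$k{\left(7 - -187 \right)} - M{\left(R{\left(j,-10 \right)} \right)} = 5 \left(7 - -187\right)^{2} - 3 \cdot 14 = 5 \left(7 + 187\right)^{2} - 42 = 5 \cdot 194^{2} - 42 = 5 \cdot 37636 - 42 = 188180 - 42 = 188138$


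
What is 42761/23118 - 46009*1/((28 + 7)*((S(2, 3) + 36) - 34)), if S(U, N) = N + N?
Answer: -525831491/3236520 ≈ -162.47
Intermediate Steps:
S(U, N) = 2*N
42761/23118 - 46009*1/((28 + 7)*((S(2, 3) + 36) - 34)) = 42761/23118 - 46009*1/((28 + 7)*((2*3 + 36) - 34)) = 42761*(1/23118) - 46009*1/(35*((6 + 36) - 34)) = 42761/23118 - 46009*1/(35*(42 - 34)) = 42761/23118 - 46009/(35*8) = 42761/23118 - 46009/280 = -525831491/3236520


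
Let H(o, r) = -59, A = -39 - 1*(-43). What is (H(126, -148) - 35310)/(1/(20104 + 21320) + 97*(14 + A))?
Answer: -1465125456/72326305 ≈ -20.257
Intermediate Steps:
A = 4 (A = -39 + 43 = 4)
(H(126, -148) - 35310)/(1/(20104 + 21320) + 97*(14 + A)) = (-59 - 35310)/(1/(20104 + 21320) + 97*(14 + 4)) = -35369/(1/41424 + 97*18) = -35369/(1/41424 + 1746) = -35369/72326305/41424 = -35369*41424/72326305 = -1465125456/72326305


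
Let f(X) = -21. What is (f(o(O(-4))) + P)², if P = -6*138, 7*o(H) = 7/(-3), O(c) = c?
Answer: 720801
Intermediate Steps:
o(H) = -⅓ (o(H) = (7/(-3))/7 = (7*(-⅓))/7 = (⅐)*(-7/3) = -⅓)
P = -828
(f(o(O(-4))) + P)² = (-21 - 828)² = (-849)² = 720801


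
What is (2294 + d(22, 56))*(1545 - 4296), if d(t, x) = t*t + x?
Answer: -7796334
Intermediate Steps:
d(t, x) = x + t² (d(t, x) = t² + x = x + t²)
(2294 + d(22, 56))*(1545 - 4296) = (2294 + (56 + 22²))*(1545 - 4296) = (2294 + (56 + 484))*(-2751) = (2294 + 540)*(-2751) = 2834*(-2751) = -7796334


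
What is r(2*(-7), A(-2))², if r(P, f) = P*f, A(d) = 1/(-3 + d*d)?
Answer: 196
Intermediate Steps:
A(d) = 1/(-3 + d²)
r(2*(-7), A(-2))² = ((2*(-7))/(-3 + (-2)²))² = (-14/(-3 + 4))² = (-14/1)² = (-14*1)² = (-14)² = 196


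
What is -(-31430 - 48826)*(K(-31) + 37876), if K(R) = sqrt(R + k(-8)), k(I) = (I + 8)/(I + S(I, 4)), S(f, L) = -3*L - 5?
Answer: 3039776256 + 80256*I*sqrt(31) ≈ 3.0398e+9 + 4.4685e+5*I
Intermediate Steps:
S(f, L) = -5 - 3*L
k(I) = (8 + I)/(-17 + I) (k(I) = (I + 8)/(I + (-5 - 3*4)) = (8 + I)/(I + (-5 - 12)) = (8 + I)/(I - 17) = (8 + I)/(-17 + I))
K(R) = sqrt(R) (K(R) = sqrt(R + (8 - 8)/(-17 - 8)) = sqrt(R + 0/(-25)) = sqrt(R - 1/25*0) = sqrt(R + 0) = sqrt(R))
-(-31430 - 48826)*(K(-31) + 37876) = -(-31430 - 48826)*(sqrt(-31) + 37876) = -(-80256)*(I*sqrt(31) + 37876) = -(-80256)*(37876 + I*sqrt(31)) = -(-3039776256 - 80256*I*sqrt(31)) = 3039776256 + 80256*I*sqrt(31)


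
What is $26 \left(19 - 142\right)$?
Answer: $-3198$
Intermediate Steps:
$26 \left(19 - 142\right) = 26 \left(-123\right) = -3198$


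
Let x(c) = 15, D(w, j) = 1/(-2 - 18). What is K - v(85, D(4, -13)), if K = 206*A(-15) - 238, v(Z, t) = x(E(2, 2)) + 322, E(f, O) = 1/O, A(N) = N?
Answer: -3665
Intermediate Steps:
D(w, j) = -1/20 (D(w, j) = 1/(-20) = -1/20)
v(Z, t) = 337 (v(Z, t) = 15 + 322 = 337)
K = -3328 (K = 206*(-15) - 238 = -3090 - 238 = -3328)
K - v(85, D(4, -13)) = -3328 - 1*337 = -3328 - 337 = -3665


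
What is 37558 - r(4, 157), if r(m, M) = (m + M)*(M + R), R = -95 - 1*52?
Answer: 35948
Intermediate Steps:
R = -147 (R = -95 - 52 = -147)
r(m, M) = (-147 + M)*(M + m) (r(m, M) = (m + M)*(M - 147) = (M + m)*(-147 + M) = (-147 + M)*(M + m))
37558 - r(4, 157) = 37558 - (157² - 147*157 - 147*4 + 157*4) = 37558 - (24649 - 23079 - 588 + 628) = 37558 - 1*1610 = 37558 - 1610 = 35948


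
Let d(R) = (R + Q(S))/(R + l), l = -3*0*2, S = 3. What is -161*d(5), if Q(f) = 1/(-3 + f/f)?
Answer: -1449/10 ≈ -144.90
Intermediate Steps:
l = 0 (l = 0*2 = 0)
Q(f) = -½ (Q(f) = 1/(-3 + 1) = 1/(-2) = -½)
d(R) = (-½ + R)/R (d(R) = (R - ½)/(R + 0) = (-½ + R)/R)
-161*d(5) = -161*(-½ + 5)/5 = -161*9/(5*2) = -161*9/10 = -1449/10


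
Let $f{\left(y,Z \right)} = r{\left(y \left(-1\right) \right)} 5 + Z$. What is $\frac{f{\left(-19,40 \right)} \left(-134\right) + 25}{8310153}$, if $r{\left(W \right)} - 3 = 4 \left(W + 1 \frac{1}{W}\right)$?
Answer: $- \frac{369905}{52630969} \approx -0.0070283$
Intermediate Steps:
$r{\left(W \right)} = 3 + 4 W + \frac{4}{W}$ ($r{\left(W \right)} = 3 + 4 \left(W + 1 \frac{1}{W}\right) = 3 + 4 \left(W + \frac{1}{W}\right) = 3 + \left(4 W + \frac{4}{W}\right) = 3 + 4 W + \frac{4}{W}$)
$f{\left(y,Z \right)} = 15 + Z - 20 y - \frac{20}{y}$ ($f{\left(y,Z \right)} = \left(3 + 4 y \left(-1\right) + \frac{4}{y \left(-1\right)}\right) 5 + Z = \left(3 + 4 \left(- y\right) + \frac{4}{\left(-1\right) y}\right) 5 + Z = \left(3 - 4 y + 4 \left(- \frac{1}{y}\right)\right) 5 + Z = \left(3 - 4 y - \frac{4}{y}\right) 5 + Z = \left(15 - 20 y - \frac{20}{y}\right) + Z = 15 + Z - 20 y - \frac{20}{y}$)
$\frac{f{\left(-19,40 \right)} \left(-134\right) + 25}{8310153} = \frac{\left(15 + 40 - -380 - \frac{20}{-19}\right) \left(-134\right) + 25}{8310153} = \left(\left(15 + 40 + 380 - - \frac{20}{19}\right) \left(-134\right) + 25\right) \frac{1}{8310153} = \left(\left(15 + 40 + 380 + \frac{20}{19}\right) \left(-134\right) + 25\right) \frac{1}{8310153} = \left(\frac{8285}{19} \left(-134\right) + 25\right) \frac{1}{8310153} = \left(- \frac{1110190}{19} + 25\right) \frac{1}{8310153} = \left(- \frac{1109715}{19}\right) \frac{1}{8310153} = - \frac{369905}{52630969}$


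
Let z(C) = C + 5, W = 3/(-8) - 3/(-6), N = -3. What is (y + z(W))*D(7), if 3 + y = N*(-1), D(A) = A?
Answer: 287/8 ≈ 35.875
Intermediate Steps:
W = ⅛ (W = 3*(-⅛) - 3*(-⅙) = -3/8 + ½ = ⅛ ≈ 0.12500)
z(C) = 5 + C
y = 0 (y = -3 - 3*(-1) = -3 + 3 = 0)
(y + z(W))*D(7) = (0 + (5 + ⅛))*7 = (0 + 41/8)*7 = (41/8)*7 = 287/8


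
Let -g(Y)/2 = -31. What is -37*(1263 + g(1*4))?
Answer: -49025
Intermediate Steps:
g(Y) = 62 (g(Y) = -2*(-31) = 62)
-37*(1263 + g(1*4)) = -37*(1263 + 62) = -37*1325 = -49025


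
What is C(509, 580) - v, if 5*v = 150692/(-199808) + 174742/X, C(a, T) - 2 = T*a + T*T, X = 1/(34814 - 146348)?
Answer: 973705960985449/249760 ≈ 3.8986e+9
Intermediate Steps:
X = -1/111534 (X = 1/(-111534) = -1/111534 ≈ -8.9659e-6)
C(a, T) = 2 + T² + T*a (C(a, T) = 2 + (T*a + T*T) = 2 + (T*a + T²) = 2 + (T² + T*a) = 2 + T² + T*a)
v = -973548207074729/249760 (v = (150692/(-199808) + 174742/(-1/111534))/5 = (150692*(-1/199808) + 174742*(-111534))/5 = (-37673/49952 - 19489674228)/5 = (⅕)*(-973548207074729/49952) = -973548207074729/249760 ≈ -3.8979e+9)
C(509, 580) - v = (2 + 580² + 580*509) - 1*(-973548207074729/249760) = (2 + 336400 + 295220) + 973548207074729/249760 = 631622 + 973548207074729/249760 = 973705960985449/249760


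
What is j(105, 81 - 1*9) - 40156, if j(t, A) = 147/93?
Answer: -1244787/31 ≈ -40154.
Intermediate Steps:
j(t, A) = 49/31 (j(t, A) = 147*(1/93) = 49/31)
j(105, 81 - 1*9) - 40156 = 49/31 - 40156 = -1244787/31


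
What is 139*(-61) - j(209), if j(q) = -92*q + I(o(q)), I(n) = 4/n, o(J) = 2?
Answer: 10747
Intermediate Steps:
j(q) = 2 - 92*q (j(q) = -92*q + 4/2 = -92*q + 4*(½) = -92*q + 2 = 2 - 92*q)
139*(-61) - j(209) = 139*(-61) - (2 - 92*209) = -8479 - (2 - 19228) = -8479 - 1*(-19226) = -8479 + 19226 = 10747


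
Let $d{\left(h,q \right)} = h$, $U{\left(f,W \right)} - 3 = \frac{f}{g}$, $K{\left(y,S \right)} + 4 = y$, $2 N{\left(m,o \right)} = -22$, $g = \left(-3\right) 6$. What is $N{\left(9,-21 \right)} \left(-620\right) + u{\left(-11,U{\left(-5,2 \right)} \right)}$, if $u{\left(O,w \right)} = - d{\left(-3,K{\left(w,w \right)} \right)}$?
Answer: $6823$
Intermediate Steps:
$g = -18$
$N{\left(m,o \right)} = -11$ ($N{\left(m,o \right)} = \frac{1}{2} \left(-22\right) = -11$)
$K{\left(y,S \right)} = -4 + y$
$U{\left(f,W \right)} = 3 - \frac{f}{18}$ ($U{\left(f,W \right)} = 3 + \frac{f}{-18} = 3 + f \left(- \frac{1}{18}\right) = 3 - \frac{f}{18}$)
$u{\left(O,w \right)} = 3$ ($u{\left(O,w \right)} = \left(-1\right) \left(-3\right) = 3$)
$N{\left(9,-21 \right)} \left(-620\right) + u{\left(-11,U{\left(-5,2 \right)} \right)} = \left(-11\right) \left(-620\right) + 3 = 6820 + 3 = 6823$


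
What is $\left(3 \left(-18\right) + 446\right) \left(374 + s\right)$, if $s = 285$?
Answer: $258328$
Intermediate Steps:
$\left(3 \left(-18\right) + 446\right) \left(374 + s\right) = \left(3 \left(-18\right) + 446\right) \left(374 + 285\right) = \left(-54 + 446\right) 659 = 392 \cdot 659 = 258328$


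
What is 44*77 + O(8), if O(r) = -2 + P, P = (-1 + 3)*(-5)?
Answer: 3376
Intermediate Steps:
P = -10 (P = 2*(-5) = -10)
O(r) = -12 (O(r) = -2 - 10 = -12)
44*77 + O(8) = 44*77 - 12 = 3388 - 12 = 3376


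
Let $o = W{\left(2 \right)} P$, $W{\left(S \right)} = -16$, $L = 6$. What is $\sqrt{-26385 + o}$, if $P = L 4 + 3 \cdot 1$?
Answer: $i \sqrt{26817} \approx 163.76 i$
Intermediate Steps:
$P = 27$ ($P = 6 \cdot 4 + 3 \cdot 1 = 24 + 3 = 27$)
$o = -432$ ($o = \left(-16\right) 27 = -432$)
$\sqrt{-26385 + o} = \sqrt{-26385 - 432} = \sqrt{-26817} = i \sqrt{26817}$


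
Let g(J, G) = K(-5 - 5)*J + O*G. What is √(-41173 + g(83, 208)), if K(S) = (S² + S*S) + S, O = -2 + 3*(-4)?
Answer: I*√28315 ≈ 168.27*I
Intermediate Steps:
O = -14 (O = -2 - 12 = -14)
K(S) = S + 2*S² (K(S) = (S² + S²) + S = 2*S² + S = S + 2*S²)
g(J, G) = -14*G + 190*J (g(J, G) = ((-5 - 5)*(1 + 2*(-5 - 5)))*J - 14*G = (-10*(1 + 2*(-10)))*J - 14*G = (-10*(1 - 20))*J - 14*G = (-10*(-19))*J - 14*G = 190*J - 14*G = -14*G + 190*J)
√(-41173 + g(83, 208)) = √(-41173 + (-14*208 + 190*83)) = √(-41173 + (-2912 + 15770)) = √(-41173 + 12858) = √(-28315) = I*√28315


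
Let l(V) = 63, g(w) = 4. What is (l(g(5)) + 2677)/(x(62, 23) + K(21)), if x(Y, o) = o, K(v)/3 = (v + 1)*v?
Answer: 2740/1409 ≈ 1.9446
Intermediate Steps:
K(v) = 3*v*(1 + v) (K(v) = 3*((v + 1)*v) = 3*((1 + v)*v) = 3*(v*(1 + v)) = 3*v*(1 + v))
(l(g(5)) + 2677)/(x(62, 23) + K(21)) = (63 + 2677)/(23 + 3*21*(1 + 21)) = 2740/(23 + 3*21*22) = 2740/(23 + 1386) = 2740/1409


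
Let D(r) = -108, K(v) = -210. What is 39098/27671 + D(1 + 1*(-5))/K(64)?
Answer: 38092/19765 ≈ 1.9272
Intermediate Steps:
39098/27671 + D(1 + 1*(-5))/K(64) = 39098/27671 - 108/(-210) = 39098*(1/27671) - 108*(-1/210) = 39098/27671 + 18/35 = 38092/19765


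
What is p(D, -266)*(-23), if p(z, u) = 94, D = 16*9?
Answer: -2162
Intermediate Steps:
D = 144
p(D, -266)*(-23) = 94*(-23) = -2162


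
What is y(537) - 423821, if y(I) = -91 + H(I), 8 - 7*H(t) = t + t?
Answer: -2968450/7 ≈ -4.2406e+5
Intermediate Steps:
H(t) = 8/7 - 2*t/7 (H(t) = 8/7 - (t + t)/7 = 8/7 - 2*t/7)
y(I) = -629/7 - 2*I/7 (y(I) = -91 + (8/7 - 2*I/7) = -629/7 - 2*I/7)
y(537) - 423821 = (-629/7 - 2/7*537) - 423821 = (-629/7 - 1074/7) - 423821 = -1703/7 - 423821 = -2968450/7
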